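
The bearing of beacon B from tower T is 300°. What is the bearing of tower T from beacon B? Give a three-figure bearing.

Back-bearing = 300° − 180° = 120°.

120°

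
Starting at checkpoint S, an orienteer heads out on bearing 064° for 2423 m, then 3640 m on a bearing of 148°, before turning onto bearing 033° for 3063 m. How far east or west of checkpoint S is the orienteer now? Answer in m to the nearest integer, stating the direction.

Leg 1 (064°, 2423 m): east 2423 sin 64° = 2177.78, north 2423 cos 64° = 1062.17
Leg 2 (148°, 3640 m): east 3640 sin 148° = 1928.91, north 3640 cos 148° = -3086.90
Leg 3 (033°, 3063 m): east 3063 sin 33° = 1668.23, north 3063 cos 33° = 2568.85
Net east component: 5774.91 m.

5775 m east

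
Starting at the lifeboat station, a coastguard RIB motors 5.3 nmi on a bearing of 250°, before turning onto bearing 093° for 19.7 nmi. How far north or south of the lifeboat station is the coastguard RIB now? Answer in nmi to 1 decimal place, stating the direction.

2.8 nmi south

Leg 1 (250°, 5.3 nmi): east 5.3 sin 250° = -4.98, north 5.3 cos 250° = -1.81
Leg 2 (093°, 19.7 nmi): east 19.7 sin 93° = 19.67, north 19.7 cos 93° = -1.03
Net north component: -2.84 nmi.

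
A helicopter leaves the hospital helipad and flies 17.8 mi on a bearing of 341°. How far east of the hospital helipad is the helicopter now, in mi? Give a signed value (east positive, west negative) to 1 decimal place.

Leg 1 (341°, 17.8 mi): east 17.8 sin 341° = -5.80, north 17.8 cos 341° = 16.83
Net east component: -5.80 mi.

-5.8 mi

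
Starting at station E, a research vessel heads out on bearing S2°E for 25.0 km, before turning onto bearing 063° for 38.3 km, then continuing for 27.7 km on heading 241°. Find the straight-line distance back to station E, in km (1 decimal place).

23.6 km

Leg 1 (S2°E, 25.0 km): east 25.0 sin 178° = 0.87, north 25.0 cos 178° = -24.98
Leg 2 (063°, 38.3 km): east 38.3 sin 63° = 34.13, north 38.3 cos 63° = 17.39
Leg 3 (241°, 27.7 km): east 27.7 sin 241° = -24.23, north 27.7 cos 241° = -13.43
Net: 10.77 east, -21.03 north. Distance = √((10.77)² + (-21.03)²) = 23.624 km.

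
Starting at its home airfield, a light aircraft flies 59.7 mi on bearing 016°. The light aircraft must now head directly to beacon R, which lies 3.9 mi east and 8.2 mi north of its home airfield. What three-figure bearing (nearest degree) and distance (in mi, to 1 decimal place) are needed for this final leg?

194°, 50.8 mi

Leg 1 (016°, 59.7 mi): east 59.7 sin 16° = 16.46, north 59.7 cos 16° = 57.39
Current position: (16.46, 57.39). Target: (3.9, 8.2). Remaining: Δeast = -12.56, Δnorth = -49.19.
Bearing = atan2(-12.56, -49.19) mod 360° = 194.32°; distance = √((-12.56)² + (-49.19)²) = 50.765 mi.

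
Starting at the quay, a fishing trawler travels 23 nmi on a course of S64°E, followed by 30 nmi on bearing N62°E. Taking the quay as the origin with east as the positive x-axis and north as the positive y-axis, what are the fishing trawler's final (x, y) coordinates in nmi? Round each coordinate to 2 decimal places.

(47.16, 4.00)

Leg 1 (S64°E, 23 nmi): east 23 sin 116° = 20.67, north 23 cos 116° = -10.08
Leg 2 (N62°E, 30 nmi): east 30 sin 62° = 26.49, north 30 cos 62° = 14.08
Summing: 47.16 nmi east, 4.00 nmi north → (47.16, 4.00).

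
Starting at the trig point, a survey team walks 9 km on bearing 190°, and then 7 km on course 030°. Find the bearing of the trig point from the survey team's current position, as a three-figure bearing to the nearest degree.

Leg 1 (190°, 9 km): east 9 sin 190° = -1.56, north 9 cos 190° = -8.86
Leg 2 (030°, 7 km): east 7 sin 30° = 3.50, north 7 cos 30° = 6.06
Net displacement: 1.94 east, -2.80 north. Direction back to start is (-1.94, 2.80): bearing = atan2(-1.94, 2.80) mod 360° = 325.33° ≈ 325°.

325°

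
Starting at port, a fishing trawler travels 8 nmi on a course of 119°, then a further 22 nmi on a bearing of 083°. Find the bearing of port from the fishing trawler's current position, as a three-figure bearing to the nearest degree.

272°

Leg 1 (119°, 8 nmi): east 8 sin 119° = 7.00, north 8 cos 119° = -3.88
Leg 2 (083°, 22 nmi): east 22 sin 83° = 21.84, north 22 cos 83° = 2.68
Net displacement: 28.83 east, -1.20 north. Direction back to start is (-28.83, 1.20): bearing = atan2(-28.83, 1.20) mod 360° = 272.38° ≈ 272°.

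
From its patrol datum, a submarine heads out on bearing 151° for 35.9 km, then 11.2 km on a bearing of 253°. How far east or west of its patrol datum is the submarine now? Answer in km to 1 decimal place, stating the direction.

6.7 km east

Leg 1 (151°, 35.9 km): east 35.9 sin 151° = 17.40, north 35.9 cos 151° = -31.40
Leg 2 (253°, 11.2 km): east 11.2 sin 253° = -10.71, north 11.2 cos 253° = -3.27
Net east component: 6.69 km.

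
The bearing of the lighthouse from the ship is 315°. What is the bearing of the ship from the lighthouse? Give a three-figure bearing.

Back-bearing = 315° − 180° = 135°.

135°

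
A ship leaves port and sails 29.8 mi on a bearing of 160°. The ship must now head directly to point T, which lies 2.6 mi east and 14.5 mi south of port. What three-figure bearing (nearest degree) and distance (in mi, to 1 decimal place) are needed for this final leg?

Leg 1 (160°, 29.8 mi): east 29.8 sin 160° = 10.19, north 29.8 cos 160° = -28.00
Current position: (10.19, -28.00). Target: (2.6, -14.5). Remaining: Δeast = -7.59, Δnorth = 13.50.
Bearing = atan2(-7.59, 13.50) mod 360° = 330.65°; distance = √((-7.59)² + (13.50)²) = 15.491 mi.

331°, 15.5 mi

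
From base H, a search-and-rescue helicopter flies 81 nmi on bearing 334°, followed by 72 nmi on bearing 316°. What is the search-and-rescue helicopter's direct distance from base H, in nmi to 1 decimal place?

Leg 1 (334°, 81 nmi): east 81 sin 334° = -35.51, north 81 cos 334° = 72.80
Leg 2 (316°, 72 nmi): east 72 sin 316° = -50.02, north 72 cos 316° = 51.79
Net: -85.52 east, 124.59 north. Distance = √((-85.52)² + (124.59)²) = 151.123 nmi.

151.1 nmi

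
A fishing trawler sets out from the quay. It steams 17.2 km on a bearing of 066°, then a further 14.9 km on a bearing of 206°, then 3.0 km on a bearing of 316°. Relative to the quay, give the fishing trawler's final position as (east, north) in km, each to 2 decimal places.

Leg 1 (066°, 17.2 km): east 17.2 sin 66° = 15.71, north 17.2 cos 66° = 7.00
Leg 2 (206°, 14.9 km): east 14.9 sin 206° = -6.53, north 14.9 cos 206° = -13.39
Leg 3 (316°, 3.0 km): east 3.0 sin 316° = -2.08, north 3.0 cos 316° = 2.16
Summing: 7.10 km east, -4.24 km north → (7.10, -4.24).

(7.10, -4.24)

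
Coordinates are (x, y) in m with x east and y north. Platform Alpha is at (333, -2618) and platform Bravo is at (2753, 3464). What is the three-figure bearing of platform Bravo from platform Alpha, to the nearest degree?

Δeast = 2753 − 333 = 2420.00; Δnorth = 3464 − -2618 = 6082.00.
Bearing = atan2(Δeast, Δnorth) mod 360° = 21.70° ≈ 022°.

022°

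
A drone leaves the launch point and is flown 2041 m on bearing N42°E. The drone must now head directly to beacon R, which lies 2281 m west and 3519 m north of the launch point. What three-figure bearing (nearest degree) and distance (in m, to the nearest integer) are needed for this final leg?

Leg 1 (N42°E, 2041 m): east 2041 sin 42° = 1365.70, north 2041 cos 42° = 1516.76
Current position: (1365.70, 1516.76). Target: (-2281, 3519). Remaining: Δeast = -3646.70, Δnorth = 2002.24.
Bearing = atan2(-3646.70, 2002.24) mod 360° = 298.77°; distance = √((-3646.70)² + (2002.24)²) = 4160.211 m.

299°, 4160 m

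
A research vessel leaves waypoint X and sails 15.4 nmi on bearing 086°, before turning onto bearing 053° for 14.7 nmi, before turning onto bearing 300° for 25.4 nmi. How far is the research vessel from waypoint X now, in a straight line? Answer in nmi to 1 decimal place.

Leg 1 (086°, 15.4 nmi): east 15.4 sin 86° = 15.36, north 15.4 cos 86° = 1.07
Leg 2 (053°, 14.7 nmi): east 14.7 sin 53° = 11.74, north 14.7 cos 53° = 8.85
Leg 3 (300°, 25.4 nmi): east 25.4 sin 300° = -22.00, north 25.4 cos 300° = 12.70
Net: 5.11 east, 22.62 north. Distance = √((5.11)² + (22.62)²) = 23.190 nmi.

23.2 nmi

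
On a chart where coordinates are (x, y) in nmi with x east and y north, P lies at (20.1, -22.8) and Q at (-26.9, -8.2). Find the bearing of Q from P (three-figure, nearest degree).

287°

Δeast = -26.9 − 20.1 = -47.00; Δnorth = -8.2 − -22.8 = 14.60.
Bearing = atan2(Δeast, Δnorth) mod 360° = 287.26° ≈ 287°.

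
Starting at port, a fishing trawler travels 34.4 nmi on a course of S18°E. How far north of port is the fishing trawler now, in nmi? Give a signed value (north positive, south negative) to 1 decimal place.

Leg 1 (S18°E, 34.4 nmi): east 34.4 sin 162° = 10.63, north 34.4 cos 162° = -32.72
Net north component: -32.72 nmi.

-32.7 nmi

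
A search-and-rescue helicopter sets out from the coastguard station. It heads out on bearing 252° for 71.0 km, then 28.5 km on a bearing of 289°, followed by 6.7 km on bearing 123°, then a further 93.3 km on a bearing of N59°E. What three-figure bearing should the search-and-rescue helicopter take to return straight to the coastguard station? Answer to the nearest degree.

Leg 1 (252°, 71.0 km): east 71.0 sin 252° = -67.53, north 71.0 cos 252° = -21.94
Leg 2 (289°, 28.5 km): east 28.5 sin 289° = -26.95, north 28.5 cos 289° = 9.28
Leg 3 (123°, 6.7 km): east 6.7 sin 123° = 5.62, north 6.7 cos 123° = -3.65
Leg 4 (N59°E, 93.3 km): east 93.3 sin 59° = 79.97, north 93.3 cos 59° = 48.05
Net displacement: -8.88 east, 31.74 north. Direction back to start is (8.88, -31.74): bearing = atan2(8.88, -31.74) mod 360° = 164.37° ≈ 164°.

164°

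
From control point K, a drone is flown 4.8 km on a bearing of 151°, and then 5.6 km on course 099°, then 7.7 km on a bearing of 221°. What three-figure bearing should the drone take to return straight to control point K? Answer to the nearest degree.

Leg 1 (151°, 4.8 km): east 4.8 sin 151° = 2.33, north 4.8 cos 151° = -4.20
Leg 2 (099°, 5.6 km): east 5.6 sin 99° = 5.53, north 5.6 cos 99° = -0.88
Leg 3 (221°, 7.7 km): east 7.7 sin 221° = -5.05, north 7.7 cos 221° = -5.81
Net displacement: 2.81 east, -10.89 north. Direction back to start is (-2.81, 10.89): bearing = atan2(-2.81, 10.89) mod 360° = 345.54° ≈ 346°.

346°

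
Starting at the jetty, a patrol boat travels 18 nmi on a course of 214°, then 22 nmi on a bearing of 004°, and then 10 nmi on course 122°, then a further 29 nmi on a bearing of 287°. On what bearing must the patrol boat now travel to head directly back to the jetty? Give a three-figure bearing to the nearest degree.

110°

Leg 1 (214°, 18 nmi): east 18 sin 214° = -10.07, north 18 cos 214° = -14.92
Leg 2 (004°, 22 nmi): east 22 sin 4° = 1.53, north 22 cos 4° = 21.95
Leg 3 (122°, 10 nmi): east 10 sin 122° = 8.48, north 10 cos 122° = -5.30
Leg 4 (287°, 29 nmi): east 29 sin 287° = -27.73, north 29 cos 287° = 8.48
Net displacement: -27.78 east, 10.20 north. Direction back to start is (27.78, -10.20): bearing = atan2(27.78, -10.20) mod 360° = 110.17° ≈ 110°.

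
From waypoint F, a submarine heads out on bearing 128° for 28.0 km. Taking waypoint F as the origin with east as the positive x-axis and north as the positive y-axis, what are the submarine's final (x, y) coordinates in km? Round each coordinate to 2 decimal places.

Leg 1 (128°, 28.0 km): east 28.0 sin 128° = 22.06, north 28.0 cos 128° = -17.24
Summing: 22.06 km east, -17.24 km north → (22.06, -17.24).

(22.06, -17.24)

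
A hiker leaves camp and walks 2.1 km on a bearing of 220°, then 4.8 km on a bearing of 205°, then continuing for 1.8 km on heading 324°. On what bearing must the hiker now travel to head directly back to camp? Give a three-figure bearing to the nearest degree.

045°

Leg 1 (220°, 2.1 km): east 2.1 sin 220° = -1.35, north 2.1 cos 220° = -1.61
Leg 2 (205°, 4.8 km): east 4.8 sin 205° = -2.03, north 4.8 cos 205° = -4.35
Leg 3 (324°, 1.8 km): east 1.8 sin 324° = -1.06, north 1.8 cos 324° = 1.46
Net displacement: -4.44 east, -4.50 north. Direction back to start is (4.44, 4.50): bearing = atan2(4.44, 4.50) mod 360° = 44.58° ≈ 045°.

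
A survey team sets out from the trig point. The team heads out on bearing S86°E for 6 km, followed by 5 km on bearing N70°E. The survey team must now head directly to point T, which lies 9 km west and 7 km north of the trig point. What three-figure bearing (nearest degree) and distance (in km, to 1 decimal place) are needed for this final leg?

286°, 20.5 km

Leg 1 (S86°E, 6 km): east 6 sin 94° = 5.99, north 6 cos 94° = -0.42
Leg 2 (N70°E, 5 km): east 5 sin 70° = 4.70, north 5 cos 70° = 1.71
Current position: (10.68, 1.29). Target: (-9, 7). Remaining: Δeast = -19.68, Δnorth = 5.71.
Bearing = atan2(-19.68, 5.71) mod 360° = 286.17°; distance = √((-19.68)² + (5.71)²) = 20.495 km.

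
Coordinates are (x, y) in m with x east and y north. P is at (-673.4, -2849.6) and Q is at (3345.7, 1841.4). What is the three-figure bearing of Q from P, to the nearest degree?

Δeast = 3345.7 − -673.4 = 4019.10; Δnorth = 1841.4 − -2849.6 = 4691.00.
Bearing = atan2(Δeast, Δnorth) mod 360° = 40.59° ≈ 041°.

041°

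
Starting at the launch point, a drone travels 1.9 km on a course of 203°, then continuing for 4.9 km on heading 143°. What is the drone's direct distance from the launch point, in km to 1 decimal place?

6.1 km

Leg 1 (203°, 1.9 km): east 1.9 sin 203° = -0.74, north 1.9 cos 203° = -1.75
Leg 2 (143°, 4.9 km): east 4.9 sin 143° = 2.95, north 4.9 cos 143° = -3.91
Net: 2.21 east, -5.66 north. Distance = √((2.21)² + (-5.66)²) = 6.077 km.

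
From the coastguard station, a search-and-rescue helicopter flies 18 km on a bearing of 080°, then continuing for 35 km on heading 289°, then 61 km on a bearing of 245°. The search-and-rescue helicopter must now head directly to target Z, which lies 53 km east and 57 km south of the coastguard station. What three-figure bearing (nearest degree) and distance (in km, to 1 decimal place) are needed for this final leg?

Leg 1 (080°, 18 km): east 18 sin 80° = 17.73, north 18 cos 80° = 3.13
Leg 2 (289°, 35 km): east 35 sin 289° = -33.09, north 35 cos 289° = 11.39
Leg 3 (245°, 61 km): east 61 sin 245° = -55.28, north 61 cos 245° = -25.78
Current position: (-70.65, -11.26). Target: (53, -57). Remaining: Δeast = 123.65, Δnorth = -45.74.
Bearing = atan2(123.65, -45.74) mod 360° = 110.30°; distance = √((123.65)² + (-45.74)²) = 131.840 km.

110°, 131.8 km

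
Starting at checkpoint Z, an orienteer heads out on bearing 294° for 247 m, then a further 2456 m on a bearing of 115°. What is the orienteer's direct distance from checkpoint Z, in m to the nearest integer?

2209 m

Leg 1 (294°, 247 m): east 247 sin 294° = -225.65, north 247 cos 294° = 100.46
Leg 2 (115°, 2456 m): east 2456 sin 115° = 2225.89, north 2456 cos 115° = -1037.95
Net: 2000.25 east, -937.49 north. Distance = √((2000.25)² + (-937.49)²) = 2209.042 m.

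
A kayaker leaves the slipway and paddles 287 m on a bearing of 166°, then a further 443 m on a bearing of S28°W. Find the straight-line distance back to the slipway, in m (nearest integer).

684 m

Leg 1 (166°, 287 m): east 287 sin 166° = 69.43, north 287 cos 166° = -278.47
Leg 2 (S28°W, 443 m): east 443 sin 208° = -207.98, north 443 cos 208° = -391.15
Net: -138.54 east, -669.62 north. Distance = √((-138.54)² + (-669.62)²) = 683.803 m.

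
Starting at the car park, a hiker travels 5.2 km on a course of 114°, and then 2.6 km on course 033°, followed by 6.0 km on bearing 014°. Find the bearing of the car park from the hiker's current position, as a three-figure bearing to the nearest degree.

232°

Leg 1 (114°, 5.2 km): east 5.2 sin 114° = 4.75, north 5.2 cos 114° = -2.12
Leg 2 (033°, 2.6 km): east 2.6 sin 33° = 1.42, north 2.6 cos 33° = 2.18
Leg 3 (014°, 6.0 km): east 6.0 sin 14° = 1.45, north 6.0 cos 14° = 5.82
Net displacement: 7.62 east, 5.89 north. Direction back to start is (-7.62, -5.89): bearing = atan2(-7.62, -5.89) mod 360° = 232.30° ≈ 232°.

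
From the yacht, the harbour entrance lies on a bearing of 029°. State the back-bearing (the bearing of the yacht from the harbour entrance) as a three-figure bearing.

209°

Back-bearing = 029° + 180° = 209°.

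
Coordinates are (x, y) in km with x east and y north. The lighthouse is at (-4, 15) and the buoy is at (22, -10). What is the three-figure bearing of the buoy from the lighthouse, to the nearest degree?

134°

Δeast = 22 − -4 = 26.00; Δnorth = -10 − 15 = -25.00.
Bearing = atan2(Δeast, Δnorth) mod 360° = 133.88° ≈ 134°.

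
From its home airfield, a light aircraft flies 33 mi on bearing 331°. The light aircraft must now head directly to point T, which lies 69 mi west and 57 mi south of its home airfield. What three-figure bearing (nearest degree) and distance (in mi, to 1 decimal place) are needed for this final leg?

212°, 100.9 mi

Leg 1 (331°, 33 mi): east 33 sin 331° = -16.00, north 33 cos 331° = 28.86
Current position: (-16.00, 28.86). Target: (-69, -57). Remaining: Δeast = -53.00, Δnorth = -85.86.
Bearing = atan2(-53.00, -85.86) mod 360° = 211.69°; distance = √((-53.00)² + (-85.86)²) = 100.903 mi.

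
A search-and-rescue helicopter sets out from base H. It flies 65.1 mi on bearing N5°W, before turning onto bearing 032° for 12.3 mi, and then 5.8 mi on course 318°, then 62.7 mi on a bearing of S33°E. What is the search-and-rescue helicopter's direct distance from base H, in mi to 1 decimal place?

41.2 mi

Leg 1 (N5°W, 65.1 mi): east 65.1 sin 355° = -5.67, north 65.1 cos 355° = 64.85
Leg 2 (032°, 12.3 mi): east 12.3 sin 32° = 6.52, north 12.3 cos 32° = 10.43
Leg 3 (318°, 5.8 mi): east 5.8 sin 318° = -3.88, north 5.8 cos 318° = 4.31
Leg 4 (S33°E, 62.7 mi): east 62.7 sin 147° = 34.15, north 62.7 cos 147° = -52.58
Net: 31.11 east, 27.01 north. Distance = √((31.11)² + (27.01)²) = 41.200 mi.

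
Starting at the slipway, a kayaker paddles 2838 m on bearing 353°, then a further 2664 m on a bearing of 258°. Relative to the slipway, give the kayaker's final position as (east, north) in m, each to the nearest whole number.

(-2952, 2263)

Leg 1 (353°, 2838 m): east 2838 sin 353° = -345.87, north 2838 cos 353° = 2816.85
Leg 2 (258°, 2664 m): east 2664 sin 258° = -2605.79, north 2664 cos 258° = -553.88
Summing: -2951.65 m east, 2262.97 m north → (-2952, 2263).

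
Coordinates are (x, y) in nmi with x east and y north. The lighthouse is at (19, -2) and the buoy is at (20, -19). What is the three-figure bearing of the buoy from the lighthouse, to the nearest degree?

Δeast = 20 − 19 = 1.00; Δnorth = -19 − -2 = -17.00.
Bearing = atan2(Δeast, Δnorth) mod 360° = 176.63° ≈ 177°.

177°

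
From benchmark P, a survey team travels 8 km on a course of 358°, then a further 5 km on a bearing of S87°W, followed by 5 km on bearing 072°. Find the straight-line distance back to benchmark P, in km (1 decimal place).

9.3 km

Leg 1 (358°, 8 km): east 8 sin 358° = -0.28, north 8 cos 358° = 8.00
Leg 2 (S87°W, 5 km): east 5 sin 267° = -4.99, north 5 cos 267° = -0.26
Leg 3 (072°, 5 km): east 5 sin 72° = 4.76, north 5 cos 72° = 1.55
Net: -0.52 east, 9.28 north. Distance = √((-0.52)² + (9.28)²) = 9.293 km.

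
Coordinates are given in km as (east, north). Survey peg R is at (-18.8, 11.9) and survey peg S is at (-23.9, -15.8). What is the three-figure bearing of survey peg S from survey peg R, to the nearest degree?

190°

Δeast = -23.9 − -18.8 = -5.10; Δnorth = -15.8 − 11.9 = -27.70.
Bearing = atan2(Δeast, Δnorth) mod 360° = 190.43° ≈ 190°.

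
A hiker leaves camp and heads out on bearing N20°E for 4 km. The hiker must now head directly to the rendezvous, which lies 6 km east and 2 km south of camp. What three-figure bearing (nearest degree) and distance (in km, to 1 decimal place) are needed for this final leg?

Leg 1 (N20°E, 4 km): east 4 sin 20° = 1.37, north 4 cos 20° = 3.76
Current position: (1.37, 3.76). Target: (6, -2). Remaining: Δeast = 4.63, Δnorth = -5.76.
Bearing = atan2(4.63, -5.76) mod 360° = 141.19°; distance = √((4.63)² + (-5.76)²) = 7.390 km.

141°, 7.4 km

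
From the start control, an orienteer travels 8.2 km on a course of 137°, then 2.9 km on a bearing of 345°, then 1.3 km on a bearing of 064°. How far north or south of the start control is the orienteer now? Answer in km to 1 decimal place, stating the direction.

Leg 1 (137°, 8.2 km): east 8.2 sin 137° = 5.59, north 8.2 cos 137° = -6.00
Leg 2 (345°, 2.9 km): east 2.9 sin 345° = -0.75, north 2.9 cos 345° = 2.80
Leg 3 (064°, 1.3 km): east 1.3 sin 64° = 1.17, north 1.3 cos 64° = 0.57
Net north component: -2.63 km.

2.6 km south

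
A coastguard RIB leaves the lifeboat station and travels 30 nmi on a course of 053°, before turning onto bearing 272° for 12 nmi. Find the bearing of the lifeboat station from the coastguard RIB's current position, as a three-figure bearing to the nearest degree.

213°

Leg 1 (053°, 30 nmi): east 30 sin 53° = 23.96, north 30 cos 53° = 18.05
Leg 2 (272°, 12 nmi): east 12 sin 272° = -11.99, north 12 cos 272° = 0.42
Net displacement: 11.97 east, 18.47 north. Direction back to start is (-11.97, -18.47): bearing = atan2(-11.97, -18.47) mod 360° = 212.93° ≈ 213°.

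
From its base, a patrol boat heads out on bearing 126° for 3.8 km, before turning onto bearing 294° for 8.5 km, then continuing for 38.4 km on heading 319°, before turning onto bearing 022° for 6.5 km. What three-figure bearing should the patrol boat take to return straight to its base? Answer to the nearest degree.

Leg 1 (126°, 3.8 km): east 3.8 sin 126° = 3.07, north 3.8 cos 126° = -2.23
Leg 2 (294°, 8.5 km): east 8.5 sin 294° = -7.77, north 8.5 cos 294° = 3.46
Leg 3 (319°, 38.4 km): east 38.4 sin 319° = -25.19, north 38.4 cos 319° = 28.98
Leg 4 (022°, 6.5 km): east 6.5 sin 22° = 2.43, north 6.5 cos 22° = 6.03
Net displacement: -27.45 east, 36.23 north. Direction back to start is (27.45, -36.23): bearing = atan2(27.45, -36.23) mod 360° = 142.85° ≈ 143°.

143°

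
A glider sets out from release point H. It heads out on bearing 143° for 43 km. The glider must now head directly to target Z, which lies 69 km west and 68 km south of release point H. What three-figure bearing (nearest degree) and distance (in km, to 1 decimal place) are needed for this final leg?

Leg 1 (143°, 43 km): east 43 sin 143° = 25.88, north 43 cos 143° = -34.34
Current position: (25.88, -34.34). Target: (-69, -68). Remaining: Δeast = -94.88, Δnorth = -33.66.
Bearing = atan2(-94.88, -33.66) mod 360° = 250.47°; distance = √((-94.88)² + (-33.66)²) = 100.671 km.

250°, 100.7 km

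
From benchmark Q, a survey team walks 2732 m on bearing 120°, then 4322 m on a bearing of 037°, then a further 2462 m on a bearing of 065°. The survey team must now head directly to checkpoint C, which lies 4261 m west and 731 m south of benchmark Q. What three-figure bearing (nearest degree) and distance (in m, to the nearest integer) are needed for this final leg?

251°, 12091 m

Leg 1 (120°, 2732 m): east 2732 sin 120° = 2365.98, north 2732 cos 120° = -1366.00
Leg 2 (037°, 4322 m): east 4322 sin 37° = 2601.04, north 4322 cos 37° = 3451.70
Leg 3 (065°, 2462 m): east 2462 sin 65° = 2231.33, north 2462 cos 65° = 1040.49
Current position: (7198.36, 3126.19). Target: (-4261, -731). Remaining: Δeast = -11459.36, Δnorth = -3857.19.
Bearing = atan2(-11459.36, -3857.19) mod 360° = 251.40°; distance = √((-11459.36)² + (-3857.19)²) = 12091.102 m.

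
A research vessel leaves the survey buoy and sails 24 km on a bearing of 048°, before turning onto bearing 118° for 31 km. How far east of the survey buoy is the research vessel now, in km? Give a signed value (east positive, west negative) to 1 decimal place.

45.2 km

Leg 1 (048°, 24 km): east 24 sin 48° = 17.84, north 24 cos 48° = 16.06
Leg 2 (118°, 31 km): east 31 sin 118° = 27.37, north 31 cos 118° = -14.55
Net east component: 45.21 km.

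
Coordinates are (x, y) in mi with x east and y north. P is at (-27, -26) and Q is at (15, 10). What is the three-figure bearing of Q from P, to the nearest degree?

Δeast = 15 − -27 = 42.00; Δnorth = 10 − -26 = 36.00.
Bearing = atan2(Δeast, Δnorth) mod 360° = 49.40° ≈ 049°.

049°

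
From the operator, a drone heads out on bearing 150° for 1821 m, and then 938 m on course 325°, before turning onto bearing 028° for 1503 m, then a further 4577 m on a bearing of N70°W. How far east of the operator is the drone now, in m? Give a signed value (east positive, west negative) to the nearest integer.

-3223 m

Leg 1 (150°, 1821 m): east 1821 sin 150° = 910.50, north 1821 cos 150° = -1577.03
Leg 2 (325°, 938 m): east 938 sin 325° = -538.01, north 938 cos 325° = 768.36
Leg 3 (028°, 1503 m): east 1503 sin 28° = 705.62, north 1503 cos 28° = 1327.07
Leg 4 (N70°W, 4577 m): east 4577 sin 290° = -4300.97, north 4577 cos 290° = 1565.43
Net east component: -3222.87 m.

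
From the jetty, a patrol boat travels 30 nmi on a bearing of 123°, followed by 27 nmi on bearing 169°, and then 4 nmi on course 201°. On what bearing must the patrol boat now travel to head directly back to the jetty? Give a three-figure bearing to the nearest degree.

328°

Leg 1 (123°, 30 nmi): east 30 sin 123° = 25.16, north 30 cos 123° = -16.34
Leg 2 (169°, 27 nmi): east 27 sin 169° = 5.15, north 27 cos 169° = -26.50
Leg 3 (201°, 4 nmi): east 4 sin 201° = -1.43, north 4 cos 201° = -3.73
Net displacement: 28.88 east, -46.58 north. Direction back to start is (-28.88, 46.58): bearing = atan2(-28.88, 46.58) mod 360° = 328.20° ≈ 328°.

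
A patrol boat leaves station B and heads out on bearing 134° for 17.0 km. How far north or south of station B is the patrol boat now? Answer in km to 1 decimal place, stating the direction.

11.8 km south

Leg 1 (134°, 17.0 km): east 17.0 sin 134° = 12.23, north 17.0 cos 134° = -11.81
Net north component: -11.81 km.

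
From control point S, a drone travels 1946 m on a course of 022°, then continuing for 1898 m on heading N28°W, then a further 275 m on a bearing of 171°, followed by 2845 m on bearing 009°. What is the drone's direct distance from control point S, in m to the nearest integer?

Leg 1 (022°, 1946 m): east 1946 sin 22° = 728.98, north 1946 cos 22° = 1804.30
Leg 2 (N28°W, 1898 m): east 1898 sin 332° = -891.06, north 1898 cos 332° = 1675.83
Leg 3 (171°, 275 m): east 275 sin 171° = 43.02, north 275 cos 171° = -271.61
Leg 4 (009°, 2845 m): east 2845 sin 9° = 445.06, north 2845 cos 9° = 2809.97
Net: 326.00 east, 6018.49 north. Distance = √((326.00)² + (6018.49)²) = 6027.316 m.

6027 m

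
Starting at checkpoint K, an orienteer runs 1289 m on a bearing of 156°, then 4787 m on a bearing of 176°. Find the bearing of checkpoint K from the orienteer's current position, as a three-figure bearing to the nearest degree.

Leg 1 (156°, 1289 m): east 1289 sin 156° = 524.28, north 1289 cos 156° = -1177.56
Leg 2 (176°, 4787 m): east 4787 sin 176° = 333.92, north 4787 cos 176° = -4775.34
Net displacement: 858.21 east, -5952.90 north. Direction back to start is (-858.21, 5952.90): bearing = atan2(-858.21, 5952.90) mod 360° = 351.80° ≈ 352°.

352°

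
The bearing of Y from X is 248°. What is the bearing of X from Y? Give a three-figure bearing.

Back-bearing = 248° − 180° = 068°.

068°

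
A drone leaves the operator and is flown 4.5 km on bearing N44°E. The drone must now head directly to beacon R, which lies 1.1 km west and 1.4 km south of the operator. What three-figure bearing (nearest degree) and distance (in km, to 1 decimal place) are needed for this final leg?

Leg 1 (N44°E, 4.5 km): east 4.5 sin 44° = 3.13, north 4.5 cos 44° = 3.24
Current position: (3.13, 3.24). Target: (-1.1, -1.4). Remaining: Δeast = -4.23, Δnorth = -4.64.
Bearing = atan2(-4.23, -4.64) mod 360° = 222.34°; distance = √((-4.23)² + (-4.64)²) = 6.274 km.

222°, 6.3 km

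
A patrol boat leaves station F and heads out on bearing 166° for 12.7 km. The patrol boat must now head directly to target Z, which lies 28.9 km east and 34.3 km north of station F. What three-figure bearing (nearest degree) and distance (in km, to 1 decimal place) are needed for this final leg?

Leg 1 (166°, 12.7 km): east 12.7 sin 166° = 3.07, north 12.7 cos 166° = -12.32
Current position: (3.07, -12.32). Target: (28.9, 34.3). Remaining: Δeast = 25.83, Δnorth = 46.62.
Bearing = atan2(25.83, 46.62) mod 360° = 28.99°; distance = √((25.83)² + (46.62)²) = 53.299 km.

029°, 53.3 km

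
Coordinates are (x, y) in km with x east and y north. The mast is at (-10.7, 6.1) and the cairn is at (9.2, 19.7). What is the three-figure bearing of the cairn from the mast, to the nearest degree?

Δeast = 9.2 − -10.7 = 19.90; Δnorth = 19.7 − 6.1 = 13.60.
Bearing = atan2(Δeast, Δnorth) mod 360° = 55.65° ≈ 056°.

056°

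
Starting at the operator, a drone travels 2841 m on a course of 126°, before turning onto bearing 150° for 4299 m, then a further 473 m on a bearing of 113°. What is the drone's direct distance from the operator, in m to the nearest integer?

7413 m

Leg 1 (126°, 2841 m): east 2841 sin 126° = 2298.42, north 2841 cos 126° = -1669.90
Leg 2 (150°, 4299 m): east 4299 sin 150° = 2149.50, north 4299 cos 150° = -3723.04
Leg 3 (113°, 473 m): east 473 sin 113° = 435.40, north 473 cos 113° = -184.82
Net: 4883.32 east, -5577.76 north. Distance = √((4883.32)² + (-5577.76)²) = 7413.376 m.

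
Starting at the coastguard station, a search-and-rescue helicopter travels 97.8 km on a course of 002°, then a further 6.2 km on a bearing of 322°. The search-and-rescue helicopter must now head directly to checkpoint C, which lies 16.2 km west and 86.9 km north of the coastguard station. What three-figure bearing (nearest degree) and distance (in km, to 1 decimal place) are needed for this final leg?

225°, 22.3 km

Leg 1 (002°, 97.8 km): east 97.8 sin 2° = 3.41, north 97.8 cos 2° = 97.74
Leg 2 (322°, 6.2 km): east 6.2 sin 322° = -3.82, north 6.2 cos 322° = 4.89
Current position: (-0.40, 102.63). Target: (-16.2, 86.9). Remaining: Δeast = -15.80, Δnorth = -15.73.
Bearing = atan2(-15.80, -15.73) mod 360° = 225.13°; distance = √((-15.80)² + (-15.73)²) = 22.290 km.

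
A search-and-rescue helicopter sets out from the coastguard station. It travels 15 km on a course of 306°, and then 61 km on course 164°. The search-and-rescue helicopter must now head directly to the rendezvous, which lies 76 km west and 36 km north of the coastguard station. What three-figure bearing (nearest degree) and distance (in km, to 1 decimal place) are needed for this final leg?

Leg 1 (306°, 15 km): east 15 sin 306° = -12.14, north 15 cos 306° = 8.82
Leg 2 (164°, 61 km): east 61 sin 164° = 16.81, north 61 cos 164° = -58.64
Current position: (4.68, -49.82). Target: (-76, 36). Remaining: Δeast = -80.68, Δnorth = 85.82.
Bearing = atan2(-80.68, 85.82) mod 360° = 316.77°; distance = √((-80.68)² + (85.82)²) = 117.789 km.

317°, 117.8 km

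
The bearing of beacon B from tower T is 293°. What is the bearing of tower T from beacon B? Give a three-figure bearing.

113°

Back-bearing = 293° − 180° = 113°.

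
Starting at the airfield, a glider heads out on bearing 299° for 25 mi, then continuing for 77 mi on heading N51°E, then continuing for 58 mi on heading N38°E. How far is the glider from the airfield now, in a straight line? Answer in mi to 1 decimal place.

129.3 mi

Leg 1 (299°, 25 mi): east 25 sin 299° = -21.87, north 25 cos 299° = 12.12
Leg 2 (N51°E, 77 mi): east 77 sin 51° = 59.84, north 77 cos 51° = 48.46
Leg 3 (N38°E, 58 mi): east 58 sin 38° = 35.71, north 58 cos 38° = 45.70
Net: 73.68 east, 106.28 north. Distance = √((73.68)² + (106.28)²) = 129.326 mi.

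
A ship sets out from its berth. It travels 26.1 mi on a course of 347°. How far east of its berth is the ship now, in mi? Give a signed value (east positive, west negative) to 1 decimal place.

Leg 1 (347°, 26.1 mi): east 26.1 sin 347° = -5.87, north 26.1 cos 347° = 25.43
Net east component: -5.87 mi.

-5.9 mi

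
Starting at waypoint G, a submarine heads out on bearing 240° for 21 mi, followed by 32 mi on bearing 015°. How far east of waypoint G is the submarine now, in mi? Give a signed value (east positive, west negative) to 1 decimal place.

Leg 1 (240°, 21 mi): east 21 sin 240° = -18.19, north 21 cos 240° = -10.50
Leg 2 (015°, 32 mi): east 32 sin 15° = 8.28, north 32 cos 15° = 30.91
Net east component: -9.90 mi.

-9.9 mi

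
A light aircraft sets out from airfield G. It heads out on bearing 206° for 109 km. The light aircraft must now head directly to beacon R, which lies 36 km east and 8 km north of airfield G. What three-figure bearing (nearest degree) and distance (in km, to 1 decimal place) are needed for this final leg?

Leg 1 (206°, 109 km): east 109 sin 206° = -47.78, north 109 cos 206° = -97.97
Current position: (-47.78, -97.97). Target: (36, 8). Remaining: Δeast = 83.78, Δnorth = 105.97.
Bearing = atan2(83.78, 105.97) mod 360° = 38.33°; distance = √((83.78)² + (105.97)²) = 135.088 km.

038°, 135.1 km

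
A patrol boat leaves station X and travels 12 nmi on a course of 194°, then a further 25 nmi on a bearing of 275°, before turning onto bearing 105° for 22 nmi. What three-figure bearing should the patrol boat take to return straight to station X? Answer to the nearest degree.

023°

Leg 1 (194°, 12 nmi): east 12 sin 194° = -2.90, north 12 cos 194° = -11.64
Leg 2 (275°, 25 nmi): east 25 sin 275° = -24.90, north 25 cos 275° = 2.18
Leg 3 (105°, 22 nmi): east 22 sin 105° = 21.25, north 22 cos 105° = -5.69
Net displacement: -6.56 east, -15.16 north. Direction back to start is (6.56, 15.16): bearing = atan2(6.56, 15.16) mod 360° = 23.39° ≈ 023°.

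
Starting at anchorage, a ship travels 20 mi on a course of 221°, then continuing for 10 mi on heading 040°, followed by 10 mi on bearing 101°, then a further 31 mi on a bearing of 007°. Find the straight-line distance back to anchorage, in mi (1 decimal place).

22.5 mi

Leg 1 (221°, 20 mi): east 20 sin 221° = -13.12, north 20 cos 221° = -15.09
Leg 2 (040°, 10 mi): east 10 sin 40° = 6.43, north 10 cos 40° = 7.66
Leg 3 (101°, 10 mi): east 10 sin 101° = 9.82, north 10 cos 101° = -1.91
Leg 4 (007°, 31 mi): east 31 sin 7° = 3.78, north 31 cos 7° = 30.77
Net: 6.90 east, 21.43 north. Distance = √((6.90)² + (21.43)²) = 22.511 mi.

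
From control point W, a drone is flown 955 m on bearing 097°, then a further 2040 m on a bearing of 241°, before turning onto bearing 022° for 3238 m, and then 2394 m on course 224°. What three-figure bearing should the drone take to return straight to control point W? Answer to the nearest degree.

098°

Leg 1 (097°, 955 m): east 955 sin 97° = 947.88, north 955 cos 97° = -116.39
Leg 2 (241°, 2040 m): east 2040 sin 241° = -1784.22, north 2040 cos 241° = -989.01
Leg 3 (022°, 3238 m): east 3238 sin 22° = 1212.98, north 3238 cos 22° = 3002.22
Leg 4 (224°, 2394 m): east 2394 sin 224° = -1663.01, north 2394 cos 224° = -1722.10
Net displacement: -1286.38 east, 174.72 north. Direction back to start is (1286.38, -174.72): bearing = atan2(1286.38, -174.72) mod 360° = 97.73° ≈ 098°.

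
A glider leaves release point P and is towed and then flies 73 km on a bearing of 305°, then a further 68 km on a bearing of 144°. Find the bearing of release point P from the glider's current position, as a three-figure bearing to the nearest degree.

Leg 1 (305°, 73 km): east 73 sin 305° = -59.80, north 73 cos 305° = 41.87
Leg 2 (144°, 68 km): east 68 sin 144° = 39.97, north 68 cos 144° = -55.01
Net displacement: -19.83 east, -13.14 north. Direction back to start is (19.83, 13.14): bearing = atan2(19.83, 13.14) mod 360° = 56.46° ≈ 056°.

056°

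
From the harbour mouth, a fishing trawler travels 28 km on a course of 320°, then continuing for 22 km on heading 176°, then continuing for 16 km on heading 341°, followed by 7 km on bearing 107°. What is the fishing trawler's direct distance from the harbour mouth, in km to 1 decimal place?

Leg 1 (320°, 28 km): east 28 sin 320° = -18.00, north 28 cos 320° = 21.45
Leg 2 (176°, 22 km): east 22 sin 176° = 1.53, north 22 cos 176° = -21.95
Leg 3 (341°, 16 km): east 16 sin 341° = -5.21, north 16 cos 341° = 15.13
Leg 4 (107°, 7 km): east 7 sin 107° = 6.69, north 7 cos 107° = -2.05
Net: -14.98 east, 12.58 north. Distance = √((-14.98)² + (12.58)²) = 19.563 km.

19.6 km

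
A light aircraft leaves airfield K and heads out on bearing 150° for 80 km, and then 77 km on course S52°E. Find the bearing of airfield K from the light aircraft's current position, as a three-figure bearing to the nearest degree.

319°

Leg 1 (150°, 80 km): east 80 sin 150° = 40.00, north 80 cos 150° = -69.28
Leg 2 (S52°E, 77 km): east 77 sin 128° = 60.68, north 77 cos 128° = -47.41
Net displacement: 100.68 east, -116.69 north. Direction back to start is (-100.68, 116.69): bearing = atan2(-100.68, 116.69) mod 360° = 319.21° ≈ 319°.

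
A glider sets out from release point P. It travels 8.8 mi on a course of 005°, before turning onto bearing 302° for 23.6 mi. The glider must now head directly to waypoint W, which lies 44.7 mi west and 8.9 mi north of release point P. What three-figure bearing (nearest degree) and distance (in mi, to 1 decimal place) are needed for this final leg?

Leg 1 (005°, 8.8 mi): east 8.8 sin 5° = 0.77, north 8.8 cos 5° = 8.77
Leg 2 (302°, 23.6 mi): east 23.6 sin 302° = -20.01, north 23.6 cos 302° = 12.51
Current position: (-19.25, 21.27). Target: (-44.7, 8.9). Remaining: Δeast = -25.45, Δnorth = -12.37.
Bearing = atan2(-25.45, -12.37) mod 360° = 244.08°; distance = √((-25.45)² + (-12.37)²) = 28.301 mi.

244°, 28.3 mi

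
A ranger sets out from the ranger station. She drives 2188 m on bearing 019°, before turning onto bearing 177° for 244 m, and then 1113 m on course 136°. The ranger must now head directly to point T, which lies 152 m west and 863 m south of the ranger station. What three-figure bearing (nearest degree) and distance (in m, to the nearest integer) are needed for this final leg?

221°, 2507 m

Leg 1 (019°, 2188 m): east 2188 sin 19° = 712.34, north 2188 cos 19° = 2068.79
Leg 2 (177°, 244 m): east 244 sin 177° = 12.77, north 244 cos 177° = -243.67
Leg 3 (136°, 1113 m): east 1113 sin 136° = 773.15, north 1113 cos 136° = -800.63
Current position: (1498.27, 1024.50). Target: (-152, -863). Remaining: Δeast = -1650.27, Δnorth = -1887.50.
Bearing = atan2(-1650.27, -1887.50) mod 360° = 221.16°; distance = √((-1650.27)² + (-1887.50)²) = 2507.201 m.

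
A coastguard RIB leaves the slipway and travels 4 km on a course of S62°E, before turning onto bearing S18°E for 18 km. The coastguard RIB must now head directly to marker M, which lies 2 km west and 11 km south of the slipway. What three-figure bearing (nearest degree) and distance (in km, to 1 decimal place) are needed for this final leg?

306°, 13.7 km

Leg 1 (S62°E, 4 km): east 4 sin 118° = 3.53, north 4 cos 118° = -1.88
Leg 2 (S18°E, 18 km): east 18 sin 162° = 5.56, north 18 cos 162° = -17.12
Current position: (9.09, -19.00). Target: (-2, -11). Remaining: Δeast = -11.09, Δnorth = 8.00.
Bearing = atan2(-11.09, 8.00) mod 360° = 305.79°; distance = √((-11.09)² + (8.00)²) = 13.676 km.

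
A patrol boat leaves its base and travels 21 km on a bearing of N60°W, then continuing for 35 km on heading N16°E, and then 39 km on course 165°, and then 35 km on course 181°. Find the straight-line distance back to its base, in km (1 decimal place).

28.5 km

Leg 1 (N60°W, 21 km): east 21 sin 300° = -18.19, north 21 cos 300° = 10.50
Leg 2 (N16°E, 35 km): east 35 sin 16° = 9.65, north 35 cos 16° = 33.64
Leg 3 (165°, 39 km): east 39 sin 165° = 10.09, north 39 cos 165° = -37.67
Leg 4 (181°, 35 km): east 35 sin 181° = -0.61, north 35 cos 181° = -34.99
Net: 0.94 east, -28.52 north. Distance = √((0.94)² + (-28.52)²) = 28.537 km.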